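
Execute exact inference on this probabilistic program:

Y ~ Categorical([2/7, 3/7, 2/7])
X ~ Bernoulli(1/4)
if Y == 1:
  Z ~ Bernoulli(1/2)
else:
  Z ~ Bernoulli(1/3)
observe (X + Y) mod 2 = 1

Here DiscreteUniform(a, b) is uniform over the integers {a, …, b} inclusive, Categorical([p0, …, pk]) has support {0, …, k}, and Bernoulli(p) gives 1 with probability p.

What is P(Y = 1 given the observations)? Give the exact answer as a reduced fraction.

P(Y = 1 | obs) = 9/13

Enumerate traces; 6 have nonzero weight after conditioning:
  (Y=0, X=1, Z=0) weight 1/21
  (Y=0, X=1, Z=1) weight 1/42
  (Y=1, X=0, Z=0) weight 9/56
  (Y=1, X=0, Z=1) weight 9/56
  (Y=2, X=1, Z=0) weight 1/21
  (Y=2, X=1, Z=1) weight 1/42
Group by Y:
  weight(Y=0) = 1/14
  weight(Y=1) = 9/28
  weight(Y=2) = 1/14
Total weight = 1/14 + 9/28 + 1/14 = 13/28
P(Y=0 | obs) = 1/14 / 13/28 = 2/13
P(Y=1 | obs) = 9/28 / 13/28 = 9/13
P(Y=2 | obs) = 1/14 / 13/28 = 2/13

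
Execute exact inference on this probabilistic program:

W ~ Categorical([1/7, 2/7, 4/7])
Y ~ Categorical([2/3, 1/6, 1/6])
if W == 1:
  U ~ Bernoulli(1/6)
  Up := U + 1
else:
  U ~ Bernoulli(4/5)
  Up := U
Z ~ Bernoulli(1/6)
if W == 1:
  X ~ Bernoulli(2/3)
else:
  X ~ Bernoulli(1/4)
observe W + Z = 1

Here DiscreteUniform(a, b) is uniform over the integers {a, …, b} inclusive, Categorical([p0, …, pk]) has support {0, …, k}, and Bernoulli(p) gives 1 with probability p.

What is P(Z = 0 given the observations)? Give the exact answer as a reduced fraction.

P(Z = 0 | obs) = 10/11

Enumerate traces; 24 have nonzero weight after conditioning:
  (W=0, Y=0, U=0, Z=1, X=0) weight 1/420
  (W=0, Y=0, U=0, Z=1, X=1) weight 1/1260
  (W=0, Y=0, U=1, Z=1, X=0) weight 1/105
  (W=0, Y=0, U=1, Z=1, X=1) weight 1/315
  (W=0, Y=1, U=0, Z=1, X=0) weight 1/1680
  (W=0, Y=1, U=0, Z=1, X=1) weight 1/5040
  (W=0, Y=1, U=1, Z=1, X=0) weight 1/420
  (W=0, Y=1, U=1, Z=1, X=1) weight 1/1260
  (W=1, Y=0, U=0, Z=0, X=0) weight 25/567
  … 15 more
Group by Z:
  weight(Z=0) = 5/21
  weight(Z=1) = 1/42
Total weight = 5/21 + 1/42 = 11/42
P(Z=0 | obs) = 5/21 / 11/42 = 10/11
P(Z=1 | obs) = 1/42 / 11/42 = 1/11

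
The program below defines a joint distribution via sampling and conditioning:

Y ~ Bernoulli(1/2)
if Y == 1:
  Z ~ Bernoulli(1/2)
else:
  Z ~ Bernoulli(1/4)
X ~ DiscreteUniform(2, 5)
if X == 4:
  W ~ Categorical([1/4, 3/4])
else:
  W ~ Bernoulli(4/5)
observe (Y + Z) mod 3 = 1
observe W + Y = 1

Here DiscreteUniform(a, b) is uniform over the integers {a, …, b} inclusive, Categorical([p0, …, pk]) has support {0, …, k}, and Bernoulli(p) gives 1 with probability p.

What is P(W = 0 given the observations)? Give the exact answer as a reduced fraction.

Enumerate traces; 8 have nonzero weight after conditioning:
  (Y=0, Z=1, X=2, W=1) weight 1/40
  (Y=0, Z=1, X=3, W=1) weight 1/40
  (Y=0, Z=1, X=4, W=1) weight 3/128
  (Y=0, Z=1, X=5, W=1) weight 1/40
  (Y=1, Z=0, X=2, W=0) weight 1/80
  (Y=1, Z=0, X=3, W=0) weight 1/80
  (Y=1, Z=0, X=4, W=0) weight 1/64
  (Y=1, Z=0, X=5, W=0) weight 1/80
Group by W:
  weight(W=0) = 17/320
  weight(W=1) = 63/640
Total weight = 17/320 + 63/640 = 97/640
P(W=0 | obs) = 17/320 / 97/640 = 34/97
P(W=1 | obs) = 63/640 / 97/640 = 63/97

P(W = 0 | obs) = 34/97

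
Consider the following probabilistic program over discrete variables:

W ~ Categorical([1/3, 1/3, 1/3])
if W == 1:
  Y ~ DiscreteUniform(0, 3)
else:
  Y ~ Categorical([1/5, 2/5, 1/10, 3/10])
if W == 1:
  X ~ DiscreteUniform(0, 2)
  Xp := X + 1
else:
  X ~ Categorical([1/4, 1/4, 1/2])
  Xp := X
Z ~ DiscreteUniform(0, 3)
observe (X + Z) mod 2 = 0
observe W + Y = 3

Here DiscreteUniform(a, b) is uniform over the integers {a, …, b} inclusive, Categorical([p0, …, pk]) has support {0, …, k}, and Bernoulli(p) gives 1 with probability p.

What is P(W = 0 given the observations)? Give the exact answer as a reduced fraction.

Enumerate traces; 18 have nonzero weight after conditioning:
  (W=0, Y=3, X=0, Z=0) weight 1/160
  (W=0, Y=3, X=0, Z=2) weight 1/160
  (W=0, Y=3, X=1, Z=1) weight 1/160
  (W=0, Y=3, X=1, Z=3) weight 1/160
  (W=0, Y=3, X=2, Z=0) weight 1/80
  (W=0, Y=3, X=2, Z=2) weight 1/80
  (W=1, Y=2, X=0, Z=0) weight 1/144
  (W=1, Y=2, X=0, Z=2) weight 1/144
  (W=2, Y=1, X=0, Z=0) weight 1/120
  … 9 more
Group by W:
  weight(W=0) = 1/20
  weight(W=1) = 1/24
  weight(W=2) = 1/15
Total weight = 1/20 + 1/24 + 1/15 = 19/120
P(W=0 | obs) = 1/20 / 19/120 = 6/19
P(W=1 | obs) = 1/24 / 19/120 = 5/19
P(W=2 | obs) = 1/15 / 19/120 = 8/19

P(W = 0 | obs) = 6/19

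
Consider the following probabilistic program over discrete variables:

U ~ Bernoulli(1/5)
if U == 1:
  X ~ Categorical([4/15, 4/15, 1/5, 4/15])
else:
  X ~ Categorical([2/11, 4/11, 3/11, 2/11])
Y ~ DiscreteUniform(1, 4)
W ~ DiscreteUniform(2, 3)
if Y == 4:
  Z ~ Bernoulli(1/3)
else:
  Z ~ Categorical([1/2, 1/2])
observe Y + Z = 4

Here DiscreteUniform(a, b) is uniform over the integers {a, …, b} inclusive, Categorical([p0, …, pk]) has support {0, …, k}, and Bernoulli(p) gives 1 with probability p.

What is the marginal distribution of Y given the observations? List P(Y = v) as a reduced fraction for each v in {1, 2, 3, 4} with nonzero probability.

P(Y=3) = 3/7, P(Y=4) = 4/7

Enumerate traces; 32 have nonzero weight after conditioning:
  (U=0, X=0, Y=3, W=2, Z=1) weight 1/110
  (U=0, X=0, Y=3, W=3, Z=1) weight 1/110
  (U=0, X=0, Y=4, W=2, Z=0) weight 2/165
  (U=0, X=0, Y=4, W=3, Z=0) weight 2/165
  (U=0, X=1, Y=3, W=2, Z=1) weight 1/55
  (U=0, X=1, Y=3, W=3, Z=1) weight 1/55
  (U=0, X=1, Y=4, W=2, Z=0) weight 4/165
  (U=0, X=1, Y=4, W=3, Z=0) weight 4/165
  … 24 more
Group by Y:
  weight(Y=3) = 1/8
  weight(Y=4) = 1/6
Total weight = 1/8 + 1/6 = 7/24
P(Y=3 | obs) = 1/8 / 7/24 = 3/7
P(Y=4 | obs) = 1/6 / 7/24 = 4/7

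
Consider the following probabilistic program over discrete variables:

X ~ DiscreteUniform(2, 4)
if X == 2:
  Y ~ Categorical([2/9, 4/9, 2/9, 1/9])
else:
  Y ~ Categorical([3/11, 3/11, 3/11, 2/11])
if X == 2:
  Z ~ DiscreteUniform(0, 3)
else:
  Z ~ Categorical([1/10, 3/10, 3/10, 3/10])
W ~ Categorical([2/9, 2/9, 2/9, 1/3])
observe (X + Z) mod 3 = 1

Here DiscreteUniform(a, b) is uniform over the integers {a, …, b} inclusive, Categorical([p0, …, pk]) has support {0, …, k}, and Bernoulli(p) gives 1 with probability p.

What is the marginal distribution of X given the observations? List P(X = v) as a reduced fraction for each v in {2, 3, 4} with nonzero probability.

Enumerate traces; 64 have nonzero weight after conditioning:
  (X=2, Y=0, Z=2, W=0) weight 1/243
  (X=2, Y=0, Z=2, W=1) weight 1/243
  (X=2, Y=0, Z=2, W=2) weight 1/243
  (X=2, Y=0, Z=2, W=3) weight 1/162
  (X=2, Y=1, Z=2, W=0) weight 2/243
  (X=2, Y=1, Z=2, W=1) weight 2/243
  (X=2, Y=1, Z=2, W=2) weight 2/243
  (X=2, Y=1, Z=2, W=3) weight 1/81
  (X=3, Y=0, Z=1, W=0) weight 1/165
  (X=4, Y=0, Z=0, W=0) weight 1/495
  … 54 more
Group by X:
  weight(X=2) = 1/12
  weight(X=3) = 1/10
  weight(X=4) = 2/15
Total weight = 1/12 + 1/10 + 2/15 = 19/60
P(X=2 | obs) = 1/12 / 19/60 = 5/19
P(X=3 | obs) = 1/10 / 19/60 = 6/19
P(X=4 | obs) = 2/15 / 19/60 = 8/19

P(X=2) = 5/19, P(X=3) = 6/19, P(X=4) = 8/19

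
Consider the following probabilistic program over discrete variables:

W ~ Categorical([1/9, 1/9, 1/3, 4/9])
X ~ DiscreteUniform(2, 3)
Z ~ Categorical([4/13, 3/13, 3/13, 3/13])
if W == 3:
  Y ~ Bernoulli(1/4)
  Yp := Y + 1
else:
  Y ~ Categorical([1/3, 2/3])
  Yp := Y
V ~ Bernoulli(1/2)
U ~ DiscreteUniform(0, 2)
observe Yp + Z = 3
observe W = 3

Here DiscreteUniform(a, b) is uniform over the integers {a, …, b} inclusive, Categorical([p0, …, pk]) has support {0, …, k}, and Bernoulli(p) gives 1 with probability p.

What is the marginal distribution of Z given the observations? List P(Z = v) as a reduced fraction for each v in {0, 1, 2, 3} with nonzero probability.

Enumerate traces; 24 have nonzero weight after conditioning:
  (W=3, X=2, Z=1, Y=1, V=0, U=0) weight 1/468
  (W=3, X=2, Z=1, Y=1, V=0, U=1) weight 1/468
  (W=3, X=2, Z=1, Y=1, V=0, U=2) weight 1/468
  (W=3, X=2, Z=1, Y=1, V=1, U=0) weight 1/468
  (W=3, X=2, Z=1, Y=1, V=1, U=1) weight 1/468
  (W=3, X=2, Z=1, Y=1, V=1, U=2) weight 1/468
  (W=3, X=2, Z=2, Y=0, V=0, U=0) weight 1/156
  (W=3, X=2, Z=2, Y=0, V=0, U=1) weight 1/156
  … 16 more
Group by Z:
  weight(Z=1) = 1/39
  weight(Z=2) = 1/13
Total weight = 1/39 + 1/13 = 4/39
P(Z=1 | obs) = 1/39 / 4/39 = 1/4
P(Z=2 | obs) = 1/13 / 4/39 = 3/4

P(Z=1) = 1/4, P(Z=2) = 3/4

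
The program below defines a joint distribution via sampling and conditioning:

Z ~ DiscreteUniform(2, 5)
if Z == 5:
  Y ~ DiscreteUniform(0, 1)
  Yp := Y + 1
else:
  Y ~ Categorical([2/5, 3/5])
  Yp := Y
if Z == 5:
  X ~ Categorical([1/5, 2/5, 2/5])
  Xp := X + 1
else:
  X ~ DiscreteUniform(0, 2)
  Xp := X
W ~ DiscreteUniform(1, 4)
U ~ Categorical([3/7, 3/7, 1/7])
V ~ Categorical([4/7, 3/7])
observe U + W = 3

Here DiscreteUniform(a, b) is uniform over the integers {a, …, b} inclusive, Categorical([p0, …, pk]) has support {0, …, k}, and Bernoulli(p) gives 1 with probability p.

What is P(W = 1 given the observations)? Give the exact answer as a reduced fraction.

P(W = 1 | obs) = 1/7

Enumerate traces; 144 have nonzero weight after conditioning:
  (Z=2, Y=0, X=0, W=1, U=2, V=0) weight 1/1470
  (Z=2, Y=0, X=0, W=1, U=2, V=1) weight 1/1960
  (Z=2, Y=0, X=0, W=2, U=1, V=0) weight 1/490
  (Z=2, Y=0, X=0, W=2, U=1, V=1) weight 3/1960
  (Z=2, Y=0, X=0, W=3, U=0, V=0) weight 1/490
  (Z=2, Y=0, X=0, W=3, U=0, V=1) weight 3/1960
  (Z=2, Y=0, X=1, W=1, U=2, V=0) weight 1/1470
  (Z=2, Y=0, X=1, W=1, U=2, V=1) weight 1/1960
  … 136 more
Group by W:
  weight(W=1) = 1/28
  weight(W=2) = 3/28
  weight(W=3) = 3/28
Total weight = 1/28 + 3/28 + 3/28 = 1/4
P(W=1 | obs) = 1/28 / 1/4 = 1/7
P(W=2 | obs) = 3/28 / 1/4 = 3/7
P(W=3 | obs) = 3/28 / 1/4 = 3/7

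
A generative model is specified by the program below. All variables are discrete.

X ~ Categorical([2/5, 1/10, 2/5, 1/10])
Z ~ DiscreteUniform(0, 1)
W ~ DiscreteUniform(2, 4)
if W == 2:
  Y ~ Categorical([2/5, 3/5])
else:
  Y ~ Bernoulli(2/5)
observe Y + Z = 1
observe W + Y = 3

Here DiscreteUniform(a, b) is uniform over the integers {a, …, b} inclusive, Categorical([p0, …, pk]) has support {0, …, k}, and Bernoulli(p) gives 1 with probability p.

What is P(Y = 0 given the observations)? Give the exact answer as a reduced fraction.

P(Y = 0 | obs) = 1/2

Enumerate traces; 8 have nonzero weight after conditioning:
  (X=0, Z=0, W=2, Y=1) weight 1/25
  (X=0, Z=1, W=3, Y=0) weight 1/25
  (X=1, Z=0, W=2, Y=1) weight 1/100
  (X=1, Z=1, W=3, Y=0) weight 1/100
  (X=2, Z=0, W=2, Y=1) weight 1/25
  (X=2, Z=1, W=3, Y=0) weight 1/25
  (X=3, Z=0, W=2, Y=1) weight 1/100
  (X=3, Z=1, W=3, Y=0) weight 1/100
Group by Y:
  weight(Y=0) = 1/10
  weight(Y=1) = 1/10
Total weight = 1/10 + 1/10 = 1/5
P(Y=0 | obs) = 1/10 / 1/5 = 1/2
P(Y=1 | obs) = 1/10 / 1/5 = 1/2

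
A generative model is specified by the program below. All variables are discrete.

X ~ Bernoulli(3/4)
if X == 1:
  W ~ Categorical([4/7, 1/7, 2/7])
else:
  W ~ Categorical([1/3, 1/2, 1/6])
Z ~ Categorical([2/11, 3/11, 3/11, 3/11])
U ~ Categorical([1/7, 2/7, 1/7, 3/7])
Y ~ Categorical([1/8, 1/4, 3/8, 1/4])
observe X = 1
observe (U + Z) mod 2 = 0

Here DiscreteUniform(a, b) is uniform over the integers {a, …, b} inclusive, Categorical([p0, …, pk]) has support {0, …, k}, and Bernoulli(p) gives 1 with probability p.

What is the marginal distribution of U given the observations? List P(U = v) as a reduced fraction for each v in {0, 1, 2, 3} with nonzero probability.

Enumerate traces; 96 have nonzero weight after conditioning:
  (X=1, W=0, Z=0, U=0, Y=0) weight 3/2156
  (X=1, W=0, Z=0, U=0, Y=1) weight 3/1078
  (X=1, W=0, Z=0, U=0, Y=2) weight 9/2156
  (X=1, W=0, Z=0, U=0, Y=3) weight 3/1078
  (X=1, W=0, Z=0, U=2, Y=0) weight 3/2156
  (X=1, W=0, Z=0, U=2, Y=1) weight 3/1078
  (X=1, W=0, Z=0, U=2, Y=2) weight 9/2156
  (X=1, W=0, Z=0, U=2, Y=3) weight 3/1078
  (X=1, W=0, Z=1, U=1, Y=0) weight 9/2156
  (X=1, W=0, Z=1, U=3, Y=0) weight 27/4312
  … 86 more
Group by U:
  weight(U=0) = 15/308
  weight(U=1) = 9/77
  weight(U=2) = 15/308
  weight(U=3) = 27/154
Total weight = 15/308 + 9/77 + 15/308 + 27/154 = 30/77
P(U=0 | obs) = 15/308 / 30/77 = 1/8
P(U=1 | obs) = 9/77 / 30/77 = 3/10
P(U=2 | obs) = 15/308 / 30/77 = 1/8
P(U=3 | obs) = 27/154 / 30/77 = 9/20

P(U=0) = 1/8, P(U=1) = 3/10, P(U=2) = 1/8, P(U=3) = 9/20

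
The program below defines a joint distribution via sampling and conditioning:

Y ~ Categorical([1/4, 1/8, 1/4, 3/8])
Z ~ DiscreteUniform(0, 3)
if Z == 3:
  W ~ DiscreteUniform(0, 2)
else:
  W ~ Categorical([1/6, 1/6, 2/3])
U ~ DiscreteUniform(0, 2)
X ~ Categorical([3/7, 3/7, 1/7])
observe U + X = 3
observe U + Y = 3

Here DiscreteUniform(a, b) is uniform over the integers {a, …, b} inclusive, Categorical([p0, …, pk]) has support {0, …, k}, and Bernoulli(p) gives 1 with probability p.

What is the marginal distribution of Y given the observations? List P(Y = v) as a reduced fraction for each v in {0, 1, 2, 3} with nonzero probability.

Enumerate traces; 24 have nonzero weight after conditioning:
  (Y=1, Z=0, W=0, U=2, X=1) weight 1/1344
  (Y=1, Z=0, W=1, U=2, X=1) weight 1/1344
  (Y=1, Z=0, W=2, U=2, X=1) weight 1/336
  (Y=1, Z=1, W=0, U=2, X=1) weight 1/1344
  (Y=1, Z=1, W=1, U=2, X=1) weight 1/1344
  (Y=1, Z=1, W=2, U=2, X=1) weight 1/336
  (Y=1, Z=2, W=0, U=2, X=1) weight 1/1344
  (Y=1, Z=2, W=1, U=2, X=1) weight 1/1344
  (Y=2, Z=0, W=0, U=1, X=2) weight 1/2016
  … 15 more
Group by Y:
  weight(Y=1) = 1/56
  weight(Y=2) = 1/84
Total weight = 1/56 + 1/84 = 5/168
P(Y=1 | obs) = 1/56 / 5/168 = 3/5
P(Y=2 | obs) = 1/84 / 5/168 = 2/5

P(Y=1) = 3/5, P(Y=2) = 2/5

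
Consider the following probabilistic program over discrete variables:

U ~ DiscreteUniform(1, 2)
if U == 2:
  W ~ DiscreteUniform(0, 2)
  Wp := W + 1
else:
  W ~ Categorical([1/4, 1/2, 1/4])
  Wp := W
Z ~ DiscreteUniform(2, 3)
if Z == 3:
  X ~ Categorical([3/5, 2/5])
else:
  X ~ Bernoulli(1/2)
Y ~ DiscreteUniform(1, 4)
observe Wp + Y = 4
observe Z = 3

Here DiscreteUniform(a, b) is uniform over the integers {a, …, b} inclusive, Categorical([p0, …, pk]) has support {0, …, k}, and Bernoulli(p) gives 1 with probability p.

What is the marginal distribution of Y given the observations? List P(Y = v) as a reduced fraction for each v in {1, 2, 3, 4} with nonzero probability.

P(Y=1) = 1/6, P(Y=2) = 7/24, P(Y=3) = 5/12, P(Y=4) = 1/8

Enumerate traces; 12 have nonzero weight after conditioning:
  (U=1, W=0, Z=3, X=0, Y=4) weight 3/320
  (U=1, W=0, Z=3, X=1, Y=4) weight 1/160
  (U=1, W=1, Z=3, X=0, Y=3) weight 3/160
  (U=1, W=1, Z=3, X=1, Y=3) weight 1/80
  (U=1, W=2, Z=3, X=0, Y=2) weight 3/320
  (U=1, W=2, Z=3, X=1, Y=2) weight 1/160
  (U=2, W=0, Z=3, X=0, Y=3) weight 1/80
  (U=2, W=0, Z=3, X=1, Y=3) weight 1/120
  (U=2, W=2, Z=3, X=0, Y=1) weight 1/80
  … 3 more
Group by Y:
  weight(Y=1) = 1/48
  weight(Y=2) = 7/192
  weight(Y=3) = 5/96
  weight(Y=4) = 1/64
Total weight = 1/48 + 7/192 + 5/96 + 1/64 = 1/8
P(Y=1 | obs) = 1/48 / 1/8 = 1/6
P(Y=2 | obs) = 7/192 / 1/8 = 7/24
P(Y=3 | obs) = 5/96 / 1/8 = 5/12
P(Y=4 | obs) = 1/64 / 1/8 = 1/8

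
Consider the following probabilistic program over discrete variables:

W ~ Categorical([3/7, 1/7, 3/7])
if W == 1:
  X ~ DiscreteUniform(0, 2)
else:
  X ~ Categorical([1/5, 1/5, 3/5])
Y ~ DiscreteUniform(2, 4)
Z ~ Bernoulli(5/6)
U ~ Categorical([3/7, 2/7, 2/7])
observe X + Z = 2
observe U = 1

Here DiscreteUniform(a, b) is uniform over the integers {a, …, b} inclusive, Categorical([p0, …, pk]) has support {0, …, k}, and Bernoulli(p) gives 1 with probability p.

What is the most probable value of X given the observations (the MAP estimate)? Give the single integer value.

argmax_v P(X = v | obs) = 1

Enumerate traces; 18 have nonzero weight after conditioning:
  (W=0, X=1, Y=2, Z=1, U=1) weight 1/147
  (W=0, X=1, Y=3, Z=1, U=1) weight 1/147
  (W=0, X=1, Y=4, Z=1, U=1) weight 1/147
  (W=0, X=2, Y=2, Z=0, U=1) weight 1/245
  (W=0, X=2, Y=3, Z=0, U=1) weight 1/245
  (W=0, X=2, Y=4, Z=0, U=1) weight 1/245
  (W=1, X=1, Y=2, Z=1, U=1) weight 5/1323
  (W=1, X=1, Y=3, Z=1, U=1) weight 5/1323
  … 10 more
Group by X:
  weight(X=1) = 23/441
  weight(X=2) = 59/2205
Total weight = 23/441 + 59/2205 = 58/735
P(X=1 | obs) = 23/441 / 58/735 = 115/174
P(X=2 | obs) = 59/2205 / 58/735 = 59/174
argmax = 1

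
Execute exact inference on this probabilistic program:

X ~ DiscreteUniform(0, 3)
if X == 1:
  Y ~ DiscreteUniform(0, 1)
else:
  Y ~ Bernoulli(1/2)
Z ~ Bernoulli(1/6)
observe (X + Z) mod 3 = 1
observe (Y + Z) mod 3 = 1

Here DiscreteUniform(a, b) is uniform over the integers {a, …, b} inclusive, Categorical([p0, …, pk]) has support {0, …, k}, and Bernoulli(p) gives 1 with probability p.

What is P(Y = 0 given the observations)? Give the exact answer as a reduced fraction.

P(Y = 0 | obs) = 2/7

Enumerate traces; 3 have nonzero weight after conditioning:
  (X=0, Y=0, Z=1) weight 1/48
  (X=1, Y=1, Z=0) weight 5/48
  (X=3, Y=0, Z=1) weight 1/48
Group by Y:
  weight(Y=0) = 1/24
  weight(Y=1) = 5/48
Total weight = 1/24 + 5/48 = 7/48
P(Y=0 | obs) = 1/24 / 7/48 = 2/7
P(Y=1 | obs) = 5/48 / 7/48 = 5/7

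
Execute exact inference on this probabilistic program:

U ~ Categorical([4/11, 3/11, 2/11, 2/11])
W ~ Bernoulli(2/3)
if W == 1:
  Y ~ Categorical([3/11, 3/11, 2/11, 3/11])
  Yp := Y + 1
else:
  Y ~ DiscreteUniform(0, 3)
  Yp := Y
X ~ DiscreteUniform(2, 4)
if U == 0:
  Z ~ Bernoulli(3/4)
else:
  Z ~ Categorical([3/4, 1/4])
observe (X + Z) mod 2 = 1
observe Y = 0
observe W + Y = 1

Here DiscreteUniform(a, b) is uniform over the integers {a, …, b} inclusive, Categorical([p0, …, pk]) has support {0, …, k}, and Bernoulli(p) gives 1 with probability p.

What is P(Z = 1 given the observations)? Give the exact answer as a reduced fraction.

Enumerate traces; 12 have nonzero weight after conditioning:
  (U=0, W=1, Y=0, X=2, Z=1) weight 2/121
  (U=0, W=1, Y=0, X=3, Z=0) weight 2/363
  (U=0, W=1, Y=0, X=4, Z=1) weight 2/121
  (U=1, W=1, Y=0, X=2, Z=1) weight 1/242
  (U=1, W=1, Y=0, X=3, Z=0) weight 3/242
  (U=1, W=1, Y=0, X=4, Z=1) weight 1/242
  (U=2, W=1, Y=0, X=2, Z=1) weight 1/363
  (U=2, W=1, Y=0, X=3, Z=0) weight 1/121
  … 4 more
Group by Z:
  weight(Z=0) = 25/726
  weight(Z=1) = 19/363
Total weight = 25/726 + 19/363 = 21/242
P(Z=0 | obs) = 25/726 / 21/242 = 25/63
P(Z=1 | obs) = 19/363 / 21/242 = 38/63

P(Z = 1 | obs) = 38/63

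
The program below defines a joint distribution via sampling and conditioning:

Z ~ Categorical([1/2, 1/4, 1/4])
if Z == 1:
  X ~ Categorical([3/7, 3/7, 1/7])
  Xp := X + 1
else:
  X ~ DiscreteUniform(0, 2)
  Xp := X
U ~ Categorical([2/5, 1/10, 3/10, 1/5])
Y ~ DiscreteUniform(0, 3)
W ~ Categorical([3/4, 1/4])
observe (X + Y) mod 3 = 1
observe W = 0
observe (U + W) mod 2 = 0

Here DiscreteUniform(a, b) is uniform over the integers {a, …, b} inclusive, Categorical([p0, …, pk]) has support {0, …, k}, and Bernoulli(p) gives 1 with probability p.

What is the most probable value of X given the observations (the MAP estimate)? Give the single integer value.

Enumerate traces; 24 have nonzero weight after conditioning:
  (Z=0, X=0, U=0, Y=1, W=0) weight 1/80
  (Z=0, X=0, U=2, Y=1, W=0) weight 3/320
  (Z=0, X=1, U=0, Y=0, W=0) weight 1/80
  (Z=0, X=1, U=0, Y=3, W=0) weight 1/80
  (Z=0, X=1, U=2, Y=0, W=0) weight 3/320
  (Z=0, X=1, U=2, Y=3, W=0) weight 3/320
  (Z=0, X=2, U=0, Y=2, W=0) weight 1/80
  (Z=0, X=2, U=2, Y=2, W=0) weight 3/320
  … 16 more
Group by X:
  weight(X=0) = 3/64
  weight(X=1) = 3/32
  weight(X=2) = 3/80
Total weight = 3/64 + 3/32 + 3/80 = 57/320
P(X=0 | obs) = 3/64 / 57/320 = 5/19
P(X=1 | obs) = 3/32 / 57/320 = 10/19
P(X=2 | obs) = 3/80 / 57/320 = 4/19
argmax = 1

argmax_v P(X = v | obs) = 1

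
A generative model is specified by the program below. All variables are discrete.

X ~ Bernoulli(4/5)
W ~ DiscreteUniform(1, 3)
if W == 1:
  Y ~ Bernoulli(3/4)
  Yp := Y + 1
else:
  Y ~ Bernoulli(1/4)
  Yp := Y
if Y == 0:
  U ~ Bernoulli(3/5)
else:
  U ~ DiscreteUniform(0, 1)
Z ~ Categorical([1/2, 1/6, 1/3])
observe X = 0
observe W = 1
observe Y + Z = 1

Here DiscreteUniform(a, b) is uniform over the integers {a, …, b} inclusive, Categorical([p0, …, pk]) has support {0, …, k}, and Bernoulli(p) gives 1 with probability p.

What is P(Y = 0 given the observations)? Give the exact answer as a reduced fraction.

Enumerate traces; 4 have nonzero weight after conditioning:
  (X=0, W=1, Y=0, U=0, Z=1) weight 1/900
  (X=0, W=1, Y=0, U=1, Z=1) weight 1/600
  (X=0, W=1, Y=1, U=0, Z=0) weight 1/80
  (X=0, W=1, Y=1, U=1, Z=0) weight 1/80
Group by Y:
  weight(Y=0) = 1/360
  weight(Y=1) = 1/40
Total weight = 1/360 + 1/40 = 1/36
P(Y=0 | obs) = 1/360 / 1/36 = 1/10
P(Y=1 | obs) = 1/40 / 1/36 = 9/10

P(Y = 0 | obs) = 1/10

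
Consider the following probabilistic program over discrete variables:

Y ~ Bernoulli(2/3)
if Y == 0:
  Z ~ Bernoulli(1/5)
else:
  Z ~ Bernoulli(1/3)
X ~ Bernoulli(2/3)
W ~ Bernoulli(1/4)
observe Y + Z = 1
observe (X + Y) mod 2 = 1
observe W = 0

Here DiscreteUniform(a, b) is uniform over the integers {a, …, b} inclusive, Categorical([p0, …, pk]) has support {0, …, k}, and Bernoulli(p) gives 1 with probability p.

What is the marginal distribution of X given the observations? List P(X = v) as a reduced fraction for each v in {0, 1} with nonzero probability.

P(X=0) = 10/13, P(X=1) = 3/13

Enumerate traces; 2 have nonzero weight after conditioning:
  (Y=0, Z=1, X=1, W=0) weight 1/30
  (Y=1, Z=0, X=0, W=0) weight 1/9
Group by X:
  weight(X=0) = 1/9
  weight(X=1) = 1/30
Total weight = 1/9 + 1/30 = 13/90
P(X=0 | obs) = 1/9 / 13/90 = 10/13
P(X=1 | obs) = 1/30 / 13/90 = 3/13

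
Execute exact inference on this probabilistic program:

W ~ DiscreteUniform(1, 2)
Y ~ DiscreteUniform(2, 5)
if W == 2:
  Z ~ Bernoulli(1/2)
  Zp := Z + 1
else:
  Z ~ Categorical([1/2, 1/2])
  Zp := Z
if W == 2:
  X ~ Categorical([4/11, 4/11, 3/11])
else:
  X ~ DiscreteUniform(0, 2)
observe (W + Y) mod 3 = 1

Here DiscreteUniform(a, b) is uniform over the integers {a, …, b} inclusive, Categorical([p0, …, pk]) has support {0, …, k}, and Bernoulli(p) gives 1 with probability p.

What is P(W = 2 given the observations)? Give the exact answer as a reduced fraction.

Enumerate traces; 18 have nonzero weight after conditioning:
  (W=1, Y=3, Z=0, X=0) weight 1/48
  (W=1, Y=3, Z=0, X=1) weight 1/48
  (W=1, Y=3, Z=0, X=2) weight 1/48
  (W=1, Y=3, Z=1, X=0) weight 1/48
  (W=1, Y=3, Z=1, X=1) weight 1/48
  (W=1, Y=3, Z=1, X=2) weight 1/48
  (W=2, Y=2, Z=0, X=0) weight 1/44
  (W=2, Y=2, Z=0, X=1) weight 1/44
  … 10 more
Group by W:
  weight(W=1) = 1/8
  weight(W=2) = 1/4
Total weight = 1/8 + 1/4 = 3/8
P(W=1 | obs) = 1/8 / 3/8 = 1/3
P(W=2 | obs) = 1/4 / 3/8 = 2/3

P(W = 2 | obs) = 2/3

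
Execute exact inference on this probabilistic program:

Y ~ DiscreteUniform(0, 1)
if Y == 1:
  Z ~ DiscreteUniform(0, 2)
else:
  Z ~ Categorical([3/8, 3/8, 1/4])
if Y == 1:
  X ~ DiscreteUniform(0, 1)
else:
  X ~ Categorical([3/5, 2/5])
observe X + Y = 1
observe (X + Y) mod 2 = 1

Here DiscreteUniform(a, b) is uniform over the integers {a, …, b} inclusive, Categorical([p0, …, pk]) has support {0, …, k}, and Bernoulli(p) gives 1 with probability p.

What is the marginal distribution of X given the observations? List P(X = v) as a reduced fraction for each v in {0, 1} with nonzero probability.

P(X=0) = 5/9, P(X=1) = 4/9

Enumerate traces; 6 have nonzero weight after conditioning:
  (Y=0, Z=0, X=1) weight 3/40
  (Y=0, Z=1, X=1) weight 3/40
  (Y=0, Z=2, X=1) weight 1/20
  (Y=1, Z=0, X=0) weight 1/12
  (Y=1, Z=1, X=0) weight 1/12
  (Y=1, Z=2, X=0) weight 1/12
Group by X:
  weight(X=0) = 1/4
  weight(X=1) = 1/5
Total weight = 1/4 + 1/5 = 9/20
P(X=0 | obs) = 1/4 / 9/20 = 5/9
P(X=1 | obs) = 1/5 / 9/20 = 4/9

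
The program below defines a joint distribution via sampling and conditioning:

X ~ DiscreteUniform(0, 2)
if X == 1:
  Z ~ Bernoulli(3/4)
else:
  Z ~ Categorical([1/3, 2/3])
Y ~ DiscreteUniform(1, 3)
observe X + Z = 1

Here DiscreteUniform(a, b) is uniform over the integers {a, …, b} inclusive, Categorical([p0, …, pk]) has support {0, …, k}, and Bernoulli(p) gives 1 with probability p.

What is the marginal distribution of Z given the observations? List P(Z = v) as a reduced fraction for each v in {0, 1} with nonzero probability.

Enumerate traces; 6 have nonzero weight after conditioning:
  (X=0, Z=1, Y=1) weight 2/27
  (X=0, Z=1, Y=2) weight 2/27
  (X=0, Z=1, Y=3) weight 2/27
  (X=1, Z=0, Y=1) weight 1/36
  (X=1, Z=0, Y=2) weight 1/36
  (X=1, Z=0, Y=3) weight 1/36
Group by Z:
  weight(Z=0) = 1/12
  weight(Z=1) = 2/9
Total weight = 1/12 + 2/9 = 11/36
P(Z=0 | obs) = 1/12 / 11/36 = 3/11
P(Z=1 | obs) = 2/9 / 11/36 = 8/11

P(Z=0) = 3/11, P(Z=1) = 8/11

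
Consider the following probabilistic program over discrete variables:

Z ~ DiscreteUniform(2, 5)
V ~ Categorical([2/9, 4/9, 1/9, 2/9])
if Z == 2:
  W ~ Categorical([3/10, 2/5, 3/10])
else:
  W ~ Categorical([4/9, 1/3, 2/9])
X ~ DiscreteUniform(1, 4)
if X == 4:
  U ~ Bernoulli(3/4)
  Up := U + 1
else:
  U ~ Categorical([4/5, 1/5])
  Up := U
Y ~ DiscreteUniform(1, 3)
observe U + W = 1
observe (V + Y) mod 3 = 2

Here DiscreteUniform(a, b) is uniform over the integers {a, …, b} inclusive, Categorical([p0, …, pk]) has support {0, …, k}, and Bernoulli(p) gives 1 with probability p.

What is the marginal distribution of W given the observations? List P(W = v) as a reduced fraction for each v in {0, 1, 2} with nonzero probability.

Enumerate traces; 128 have nonzero weight after conditioning:
  (Z=2, V=0, W=0, X=1, U=1, Y=2) weight 1/3600
  (Z=2, V=0, W=0, X=2, U=1, Y=2) weight 1/3600
  (Z=2, V=0, W=0, X=3, U=1, Y=2) weight 1/3600
  (Z=2, V=0, W=0, X=4, U=1, Y=2) weight 1/960
  (Z=2, V=0, W=1, X=1, U=0, Y=2) weight 1/675
  (Z=2, V=0, W=1, X=2, U=0, Y=2) weight 1/675
  (Z=2, V=0, W=1, X=3, U=0, Y=2) weight 1/675
  (Z=2, V=0, W=1, X=4, U=0, Y=2) weight 1/2160
  … 120 more
Group by W:
  weight(W=0) = 147/3200
  weight(W=1) = 371/4800
Total weight = 147/3200 + 371/4800 = 1183/9600
P(W=0 | obs) = 147/3200 / 1183/9600 = 63/169
P(W=1 | obs) = 371/4800 / 1183/9600 = 106/169

P(W=0) = 63/169, P(W=1) = 106/169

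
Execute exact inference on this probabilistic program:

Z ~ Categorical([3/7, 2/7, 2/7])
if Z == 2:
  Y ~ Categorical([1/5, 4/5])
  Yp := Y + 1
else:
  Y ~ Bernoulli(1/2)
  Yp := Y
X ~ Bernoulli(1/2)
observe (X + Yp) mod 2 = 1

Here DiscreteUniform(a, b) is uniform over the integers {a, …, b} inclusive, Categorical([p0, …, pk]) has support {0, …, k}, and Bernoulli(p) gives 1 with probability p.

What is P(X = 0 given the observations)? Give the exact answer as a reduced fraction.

P(X = 0 | obs) = 29/70

Enumerate traces; 6 have nonzero weight after conditioning:
  (Z=0, Y=0, X=1) weight 3/28
  (Z=0, Y=1, X=0) weight 3/28
  (Z=1, Y=0, X=1) weight 1/14
  (Z=1, Y=1, X=0) weight 1/14
  (Z=2, Y=0, X=0) weight 1/35
  (Z=2, Y=1, X=1) weight 4/35
Group by X:
  weight(X=0) = 29/140
  weight(X=1) = 41/140
Total weight = 29/140 + 41/140 = 1/2
P(X=0 | obs) = 29/140 / 1/2 = 29/70
P(X=1 | obs) = 41/140 / 1/2 = 41/70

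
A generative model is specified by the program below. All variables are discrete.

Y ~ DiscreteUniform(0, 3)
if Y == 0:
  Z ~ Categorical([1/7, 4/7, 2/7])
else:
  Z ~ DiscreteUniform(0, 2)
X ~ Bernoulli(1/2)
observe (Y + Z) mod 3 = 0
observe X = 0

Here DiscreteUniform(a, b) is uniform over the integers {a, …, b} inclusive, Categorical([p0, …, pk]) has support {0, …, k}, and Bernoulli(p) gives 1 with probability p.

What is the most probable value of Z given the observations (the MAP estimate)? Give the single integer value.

argmax_v P(Z = v | obs) = 0

Enumerate traces; 4 have nonzero weight after conditioning:
  (Y=0, Z=0, X=0) weight 1/56
  (Y=1, Z=2, X=0) weight 1/24
  (Y=2, Z=1, X=0) weight 1/24
  (Y=3, Z=0, X=0) weight 1/24
Group by Z:
  weight(Z=0) = 5/84
  weight(Z=1) = 1/24
  weight(Z=2) = 1/24
Total weight = 5/84 + 1/24 + 1/24 = 1/7
P(Z=0 | obs) = 5/84 / 1/7 = 5/12
P(Z=1 | obs) = 1/24 / 1/7 = 7/24
P(Z=2 | obs) = 1/24 / 1/7 = 7/24
argmax = 0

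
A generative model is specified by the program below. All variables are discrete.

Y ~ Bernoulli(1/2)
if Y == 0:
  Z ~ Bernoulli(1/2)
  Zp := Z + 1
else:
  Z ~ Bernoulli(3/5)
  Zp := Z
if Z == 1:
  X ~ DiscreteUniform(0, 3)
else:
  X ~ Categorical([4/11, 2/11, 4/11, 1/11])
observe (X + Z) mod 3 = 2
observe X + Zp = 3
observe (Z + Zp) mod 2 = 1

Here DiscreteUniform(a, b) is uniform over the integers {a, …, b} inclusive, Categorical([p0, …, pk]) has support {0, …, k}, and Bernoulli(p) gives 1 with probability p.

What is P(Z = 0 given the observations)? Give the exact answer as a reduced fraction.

Enumerate traces; 2 have nonzero weight after conditioning:
  (Y=0, Z=0, X=2) weight 1/11
  (Y=0, Z=1, X=1) weight 1/16
Group by Z:
  weight(Z=0) = 1/11
  weight(Z=1) = 1/16
Total weight = 1/11 + 1/16 = 27/176
P(Z=0 | obs) = 1/11 / 27/176 = 16/27
P(Z=1 | obs) = 1/16 / 27/176 = 11/27

P(Z = 0 | obs) = 16/27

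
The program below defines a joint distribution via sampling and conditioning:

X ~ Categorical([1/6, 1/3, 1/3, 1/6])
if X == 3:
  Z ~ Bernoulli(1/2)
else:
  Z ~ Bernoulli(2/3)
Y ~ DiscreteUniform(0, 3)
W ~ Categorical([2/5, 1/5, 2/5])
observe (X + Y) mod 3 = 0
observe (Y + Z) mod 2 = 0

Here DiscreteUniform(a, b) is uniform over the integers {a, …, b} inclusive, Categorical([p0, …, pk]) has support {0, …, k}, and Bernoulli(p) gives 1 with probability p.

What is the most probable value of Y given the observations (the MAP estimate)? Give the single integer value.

argmax_v P(Y = v | obs) = 1

Enumerate traces; 18 have nonzero weight after conditioning:
  (X=0, Z=0, Y=0, W=0) weight 1/180
  (X=0, Z=0, Y=0, W=1) weight 1/360
  (X=0, Z=0, Y=0, W=2) weight 1/180
  (X=0, Z=1, Y=3, W=0) weight 1/90
  (X=0, Z=1, Y=3, W=1) weight 1/180
  (X=0, Z=1, Y=3, W=2) weight 1/90
  (X=1, Z=0, Y=2, W=0) weight 1/90
  (X=1, Z=0, Y=2, W=1) weight 1/180
  (X=2, Z=1, Y=1, W=0) weight 1/45
  … 9 more
Group by Y:
  weight(Y=0) = 5/144
  weight(Y=1) = 1/18
  weight(Y=2) = 1/36
  weight(Y=3) = 7/144
Total weight = 5/144 + 1/18 + 1/36 + 7/144 = 1/6
P(Y=0 | obs) = 5/144 / 1/6 = 5/24
P(Y=1 | obs) = 1/18 / 1/6 = 1/3
P(Y=2 | obs) = 1/36 / 1/6 = 1/6
P(Y=3 | obs) = 7/144 / 1/6 = 7/24
argmax = 1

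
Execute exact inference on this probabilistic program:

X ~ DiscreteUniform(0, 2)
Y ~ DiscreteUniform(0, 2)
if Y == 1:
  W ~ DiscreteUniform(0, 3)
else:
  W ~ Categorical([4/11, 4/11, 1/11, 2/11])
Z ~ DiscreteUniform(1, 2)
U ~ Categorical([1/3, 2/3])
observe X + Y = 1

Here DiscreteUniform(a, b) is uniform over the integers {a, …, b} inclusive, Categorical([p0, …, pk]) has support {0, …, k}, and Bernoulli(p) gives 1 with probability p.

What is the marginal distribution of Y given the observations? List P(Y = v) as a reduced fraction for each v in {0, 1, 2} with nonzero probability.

P(Y=0) = 1/2, P(Y=1) = 1/2

Enumerate traces; 32 have nonzero weight after conditioning:
  (X=0, Y=1, W=0, Z=1, U=0) weight 1/216
  (X=0, Y=1, W=0, Z=1, U=1) weight 1/108
  (X=0, Y=1, W=0, Z=2, U=0) weight 1/216
  (X=0, Y=1, W=0, Z=2, U=1) weight 1/108
  (X=0, Y=1, W=1, Z=1, U=0) weight 1/216
  (X=0, Y=1, W=1, Z=1, U=1) weight 1/108
  (X=0, Y=1, W=1, Z=2, U=0) weight 1/216
  (X=0, Y=1, W=1, Z=2, U=1) weight 1/108
  (X=1, Y=0, W=0, Z=1, U=0) weight 2/297
  … 23 more
Group by Y:
  weight(Y=0) = 1/9
  weight(Y=1) = 1/9
Total weight = 1/9 + 1/9 = 2/9
P(Y=0 | obs) = 1/9 / 2/9 = 1/2
P(Y=1 | obs) = 1/9 / 2/9 = 1/2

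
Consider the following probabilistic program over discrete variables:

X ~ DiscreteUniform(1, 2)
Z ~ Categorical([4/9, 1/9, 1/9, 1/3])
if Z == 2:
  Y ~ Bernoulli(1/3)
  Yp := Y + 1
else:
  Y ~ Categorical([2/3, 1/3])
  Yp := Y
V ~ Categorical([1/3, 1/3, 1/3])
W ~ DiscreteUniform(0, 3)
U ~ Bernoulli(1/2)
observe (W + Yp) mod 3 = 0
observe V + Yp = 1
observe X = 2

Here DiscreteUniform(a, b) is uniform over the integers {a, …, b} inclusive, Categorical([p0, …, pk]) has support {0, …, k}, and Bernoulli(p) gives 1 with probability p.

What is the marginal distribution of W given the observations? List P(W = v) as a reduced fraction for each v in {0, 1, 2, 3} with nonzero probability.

Enumerate traces; 20 have nonzero weight after conditioning:
  (X=2, Z=0, Y=0, V=1, W=0, U=0) weight 1/162
  (X=2, Z=0, Y=0, V=1, W=0, U=1) weight 1/162
  (X=2, Z=0, Y=0, V=1, W=3, U=0) weight 1/162
  (X=2, Z=0, Y=0, V=1, W=3, U=1) weight 1/162
  (X=2, Z=0, Y=1, V=0, W=2, U=0) weight 1/324
  (X=2, Z=0, Y=1, V=0, W=2, U=1) weight 1/324
  (X=2, Z=1, Y=0, V=1, W=0, U=0) weight 1/648
  (X=2, Z=1, Y=0, V=1, W=0, U=1) weight 1/648
  … 12 more
Group by W:
  weight(W=0) = 2/81
  weight(W=2) = 5/324
  weight(W=3) = 2/81
Total weight = 2/81 + 5/324 + 2/81 = 7/108
P(W=0 | obs) = 2/81 / 7/108 = 8/21
P(W=2 | obs) = 5/324 / 7/108 = 5/21
P(W=3 | obs) = 2/81 / 7/108 = 8/21

P(W=0) = 8/21, P(W=2) = 5/21, P(W=3) = 8/21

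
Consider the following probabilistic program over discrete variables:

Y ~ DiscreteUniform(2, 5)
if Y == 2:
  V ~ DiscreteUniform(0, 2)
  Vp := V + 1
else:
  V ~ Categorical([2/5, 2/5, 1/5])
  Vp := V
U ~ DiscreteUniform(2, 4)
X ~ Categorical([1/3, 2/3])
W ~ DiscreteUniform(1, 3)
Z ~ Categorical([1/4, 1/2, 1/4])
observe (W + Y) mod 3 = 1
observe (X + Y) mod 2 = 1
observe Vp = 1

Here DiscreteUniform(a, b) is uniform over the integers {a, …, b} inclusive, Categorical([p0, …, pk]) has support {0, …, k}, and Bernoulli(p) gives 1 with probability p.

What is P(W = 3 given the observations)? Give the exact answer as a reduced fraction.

Enumerate traces; 36 have nonzero weight after conditioning:
  (Y=2, V=0, U=2, X=1, W=2, Z=0) weight 1/648
  (Y=2, V=0, U=2, X=1, W=2, Z=1) weight 1/324
  (Y=2, V=0, U=2, X=1, W=2, Z=2) weight 1/648
  (Y=2, V=0, U=3, X=1, W=2, Z=0) weight 1/648
  (Y=2, V=0, U=3, X=1, W=2, Z=1) weight 1/324
  (Y=2, V=0, U=3, X=1, W=2, Z=2) weight 1/648
  (Y=2, V=0, U=4, X=1, W=2, Z=0) weight 1/648
  (Y=2, V=0, U=4, X=1, W=2, Z=1) weight 1/324
  (Y=3, V=1, U=2, X=0, W=1, Z=0) weight 1/1080
  (Y=4, V=1, U=2, X=1, W=3, Z=0) weight 1/540
  … 26 more
Group by W:
  weight(W=1) = 1/90
  weight(W=2) = 4/135
  weight(W=3) = 1/45
Total weight = 1/90 + 4/135 + 1/45 = 17/270
P(W=1 | obs) = 1/90 / 17/270 = 3/17
P(W=2 | obs) = 4/135 / 17/270 = 8/17
P(W=3 | obs) = 1/45 / 17/270 = 6/17

P(W = 3 | obs) = 6/17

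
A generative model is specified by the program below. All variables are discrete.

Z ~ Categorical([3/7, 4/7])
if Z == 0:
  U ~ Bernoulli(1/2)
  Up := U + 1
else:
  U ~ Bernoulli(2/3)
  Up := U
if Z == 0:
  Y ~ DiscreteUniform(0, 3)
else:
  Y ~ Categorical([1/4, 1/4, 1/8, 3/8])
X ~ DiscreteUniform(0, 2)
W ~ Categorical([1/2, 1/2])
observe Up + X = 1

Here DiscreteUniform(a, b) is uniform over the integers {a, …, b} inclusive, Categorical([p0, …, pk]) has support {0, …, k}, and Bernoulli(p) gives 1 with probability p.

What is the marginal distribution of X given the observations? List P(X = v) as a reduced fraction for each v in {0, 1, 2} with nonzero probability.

Enumerate traces; 24 have nonzero weight after conditioning:
  (Z=0, U=0, Y=0, X=0, W=0) weight 1/112
  (Z=0, U=0, Y=0, X=0, W=1) weight 1/112
  (Z=0, U=0, Y=1, X=0, W=0) weight 1/112
  (Z=0, U=0, Y=1, X=0, W=1) weight 1/112
  (Z=0, U=0, Y=2, X=0, W=0) weight 1/112
  (Z=0, U=0, Y=2, X=0, W=1) weight 1/112
  (Z=0, U=0, Y=3, X=0, W=0) weight 1/112
  (Z=0, U=0, Y=3, X=0, W=1) weight 1/112
  (Z=1, U=0, Y=0, X=1, W=0) weight 1/126
  … 15 more
Group by X:
  weight(X=0) = 25/126
  weight(X=1) = 4/63
Total weight = 25/126 + 4/63 = 11/42
P(X=0 | obs) = 25/126 / 11/42 = 25/33
P(X=1 | obs) = 4/63 / 11/42 = 8/33

P(X=0) = 25/33, P(X=1) = 8/33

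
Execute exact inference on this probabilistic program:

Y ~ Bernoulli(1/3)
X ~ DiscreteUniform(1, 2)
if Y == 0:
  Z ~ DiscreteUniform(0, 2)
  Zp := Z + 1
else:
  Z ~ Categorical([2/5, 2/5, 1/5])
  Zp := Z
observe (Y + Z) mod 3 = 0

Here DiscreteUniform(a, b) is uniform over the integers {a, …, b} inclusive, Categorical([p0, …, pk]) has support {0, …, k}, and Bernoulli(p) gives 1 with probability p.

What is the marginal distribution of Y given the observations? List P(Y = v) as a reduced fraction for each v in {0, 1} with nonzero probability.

P(Y=0) = 10/13, P(Y=1) = 3/13

Enumerate traces; 4 have nonzero weight after conditioning:
  (Y=0, X=1, Z=0) weight 1/9
  (Y=0, X=2, Z=0) weight 1/9
  (Y=1, X=1, Z=2) weight 1/30
  (Y=1, X=2, Z=2) weight 1/30
Group by Y:
  weight(Y=0) = 2/9
  weight(Y=1) = 1/15
Total weight = 2/9 + 1/15 = 13/45
P(Y=0 | obs) = 2/9 / 13/45 = 10/13
P(Y=1 | obs) = 1/15 / 13/45 = 3/13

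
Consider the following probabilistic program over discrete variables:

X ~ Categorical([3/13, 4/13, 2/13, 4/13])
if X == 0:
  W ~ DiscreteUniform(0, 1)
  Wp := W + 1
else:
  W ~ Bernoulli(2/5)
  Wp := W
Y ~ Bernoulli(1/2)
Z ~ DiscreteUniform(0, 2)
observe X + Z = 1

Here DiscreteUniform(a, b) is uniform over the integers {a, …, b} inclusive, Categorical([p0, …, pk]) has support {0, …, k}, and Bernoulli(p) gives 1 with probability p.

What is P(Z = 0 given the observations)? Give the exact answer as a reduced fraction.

P(Z = 0 | obs) = 4/7

Enumerate traces; 8 have nonzero weight after conditioning:
  (X=0, W=0, Y=0, Z=1) weight 1/52
  (X=0, W=0, Y=1, Z=1) weight 1/52
  (X=0, W=1, Y=0, Z=1) weight 1/52
  (X=0, W=1, Y=1, Z=1) weight 1/52
  (X=1, W=0, Y=0, Z=0) weight 2/65
  (X=1, W=0, Y=1, Z=0) weight 2/65
  (X=1, W=1, Y=0, Z=0) weight 4/195
  (X=1, W=1, Y=1, Z=0) weight 4/195
Group by Z:
  weight(Z=0) = 4/39
  weight(Z=1) = 1/13
Total weight = 4/39 + 1/13 = 7/39
P(Z=0 | obs) = 4/39 / 7/39 = 4/7
P(Z=1 | obs) = 1/13 / 7/39 = 3/7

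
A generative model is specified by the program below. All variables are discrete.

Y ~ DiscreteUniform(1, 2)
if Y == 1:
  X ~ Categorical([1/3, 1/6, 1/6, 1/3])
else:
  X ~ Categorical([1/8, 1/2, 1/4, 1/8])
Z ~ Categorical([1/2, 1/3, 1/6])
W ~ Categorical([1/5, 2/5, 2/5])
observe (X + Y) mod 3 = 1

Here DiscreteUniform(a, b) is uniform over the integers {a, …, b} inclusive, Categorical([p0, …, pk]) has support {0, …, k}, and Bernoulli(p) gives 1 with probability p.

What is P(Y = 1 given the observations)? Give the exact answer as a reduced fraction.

P(Y = 1 | obs) = 8/11

Enumerate traces; 27 have nonzero weight after conditioning:
  (Y=1, X=0, Z=0, W=0) weight 1/60
  (Y=1, X=0, Z=0, W=1) weight 1/30
  (Y=1, X=0, Z=0, W=2) weight 1/30
  (Y=1, X=0, Z=1, W=0) weight 1/90
  (Y=1, X=0, Z=1, W=1) weight 1/45
  (Y=1, X=0, Z=1, W=2) weight 1/45
  (Y=1, X=0, Z=2, W=0) weight 1/180
  (Y=1, X=0, Z=2, W=1) weight 1/90
  (Y=2, X=2, Z=0, W=0) weight 1/80
  … 18 more
Group by Y:
  weight(Y=1) = 1/3
  weight(Y=2) = 1/8
Total weight = 1/3 + 1/8 = 11/24
P(Y=1 | obs) = 1/3 / 11/24 = 8/11
P(Y=2 | obs) = 1/8 / 11/24 = 3/11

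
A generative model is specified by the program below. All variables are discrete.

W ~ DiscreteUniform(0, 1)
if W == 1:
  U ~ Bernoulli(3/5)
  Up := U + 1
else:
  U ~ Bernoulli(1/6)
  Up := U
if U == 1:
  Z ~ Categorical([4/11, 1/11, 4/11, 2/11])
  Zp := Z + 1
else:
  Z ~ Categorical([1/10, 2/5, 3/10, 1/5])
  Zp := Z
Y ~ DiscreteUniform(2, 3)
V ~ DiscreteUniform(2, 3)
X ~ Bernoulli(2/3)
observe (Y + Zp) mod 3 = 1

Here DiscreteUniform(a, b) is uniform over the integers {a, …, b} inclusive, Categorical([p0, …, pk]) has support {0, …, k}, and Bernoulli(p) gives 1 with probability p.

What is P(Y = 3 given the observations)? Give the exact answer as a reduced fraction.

Enumerate traces; 40 have nonzero weight after conditioning:
  (W=0, U=0, Z=1, Y=3, V=2, X=0) weight 1/72
  (W=0, U=0, Z=1, Y=3, V=2, X=1) weight 1/36
  (W=0, U=0, Z=1, Y=3, V=3, X=0) weight 1/72
  (W=0, U=0, Z=1, Y=3, V=3, X=1) weight 1/36
  (W=0, U=0, Z=2, Y=2, V=2, X=0) weight 1/96
  (W=0, U=0, Z=2, Y=2, V=2, X=1) weight 1/48
  (W=0, U=0, Z=2, Y=2, V=3, X=0) weight 1/96
  (W=0, U=0, Z=2, Y=2, V=3, X=1) weight 1/48
  … 32 more
Group by Y:
  weight(Y=2) = 1451/13200
  weight(Y=3) = 188/825
Total weight = 1451/13200 + 188/825 = 4459/13200
P(Y=2 | obs) = 1451/13200 / 4459/13200 = 1451/4459
P(Y=3 | obs) = 188/825 / 4459/13200 = 3008/4459

P(Y = 3 | obs) = 3008/4459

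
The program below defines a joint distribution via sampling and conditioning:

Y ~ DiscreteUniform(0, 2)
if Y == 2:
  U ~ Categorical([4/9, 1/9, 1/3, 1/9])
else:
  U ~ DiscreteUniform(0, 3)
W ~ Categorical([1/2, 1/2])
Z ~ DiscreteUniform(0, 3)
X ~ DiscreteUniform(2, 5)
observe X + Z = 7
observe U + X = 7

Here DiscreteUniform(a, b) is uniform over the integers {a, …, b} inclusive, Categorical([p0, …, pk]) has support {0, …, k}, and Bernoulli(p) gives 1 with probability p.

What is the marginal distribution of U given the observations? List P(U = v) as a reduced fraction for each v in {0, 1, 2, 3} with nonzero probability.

Enumerate traces; 12 have nonzero weight after conditioning:
  (Y=0, U=2, W=0, Z=2, X=5) weight 1/384
  (Y=0, U=2, W=1, Z=2, X=5) weight 1/384
  (Y=0, U=3, W=0, Z=3, X=4) weight 1/384
  (Y=0, U=3, W=1, Z=3, X=4) weight 1/384
  (Y=1, U=2, W=0, Z=2, X=5) weight 1/384
  (Y=1, U=2, W=1, Z=2, X=5) weight 1/384
  (Y=1, U=3, W=0, Z=3, X=4) weight 1/384
  (Y=1, U=3, W=1, Z=3, X=4) weight 1/384
  … 4 more
Group by U:
  weight(U=2) = 5/288
  weight(U=3) = 11/864
Total weight = 5/288 + 11/864 = 13/432
P(U=2 | obs) = 5/288 / 13/432 = 15/26
P(U=3 | obs) = 11/864 / 13/432 = 11/26

P(U=2) = 15/26, P(U=3) = 11/26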